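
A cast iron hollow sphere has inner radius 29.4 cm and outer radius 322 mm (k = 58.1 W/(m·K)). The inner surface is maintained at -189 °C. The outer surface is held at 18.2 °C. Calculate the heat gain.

Q = 4πk·ΔT/(1/r₁ − 1/r₂) = 4π × 58.1 × 207.2 / (1/0.294 − 1/0.322) = 5.11×10^5 W

Q = 5.11×10^5 W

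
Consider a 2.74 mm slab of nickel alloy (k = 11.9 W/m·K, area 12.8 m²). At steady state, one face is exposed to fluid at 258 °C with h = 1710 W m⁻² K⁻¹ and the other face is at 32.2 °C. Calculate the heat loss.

Series thermal resistances, inner to outer:
  R_conv,in = 1/(hA) = 1/(1710·12.8) = 4.569×10^-5 K/W
  R_nickel alloy = L/(kA) = 0.00274/(11.9·12.8) = 1.799×10^-5 K/W
ΣR = 4.569×10^-5 + 1.799×10^-5 = 6.368×10^-5 K/W
Q = ΔT/ΣR = (258 °C − 32.2 °C)/6.368×10^-5 = 3.55×10^6 W

Q = 3.55×10^6 W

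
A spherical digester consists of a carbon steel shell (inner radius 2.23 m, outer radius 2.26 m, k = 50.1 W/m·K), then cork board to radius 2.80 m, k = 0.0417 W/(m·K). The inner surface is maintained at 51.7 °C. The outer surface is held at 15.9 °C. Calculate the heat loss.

Series thermal resistances, inner to outer:
  R_carbon steel = (1/2.23 − 1/2.26)/(4πk) = 0.005953/(4π·50.1) = 9.455×10^-6 K/W
  R_cork board = (1/2.26 − 1/2.80)/(4πk) = 0.08534/(4π·0.0417) = 0.1628 K/W
ΣR = 9.455×10^-6 + 0.1628 = 0.1628 K/W
Q = ΔT/ΣR = (51.7 °C − 15.9 °C)/0.1628 = 220 W

Q = 220 W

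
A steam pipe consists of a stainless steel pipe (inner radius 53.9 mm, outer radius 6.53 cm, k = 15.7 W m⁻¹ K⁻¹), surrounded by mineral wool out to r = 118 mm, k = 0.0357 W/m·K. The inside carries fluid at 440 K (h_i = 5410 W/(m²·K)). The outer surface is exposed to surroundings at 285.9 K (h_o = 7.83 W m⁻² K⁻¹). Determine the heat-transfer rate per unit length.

Q' = 54.8 W/m

Treat each layer as a resistance in series:
  R'_conv,in = 1/(2πr h) = 1/(2π·0.0539·5410) = 5.458×10^-4 m·K/W
  R'_stainless steel = ln(0.0653/0.0539)/(2πk) = 0.1919/(2π·15.7) = 0.001945 m·K/W
  R'_mineral wool = ln(0.118/0.0653)/(2πk) = 0.5917/(2π·0.0357) = 2.638 m·K/W
  R'_conv,out = 1/(2πr h) = 1/(2π·0.118·7.83) = 0.1723 m·K/W
ΣR = 5.458×10^-4 + 0.001945 + 2.638 + 0.1723 = 2.813 m·K/W
Q' = ΔT/ΣR = (440 K − 285.9 K)/2.813 = 54.8 W/m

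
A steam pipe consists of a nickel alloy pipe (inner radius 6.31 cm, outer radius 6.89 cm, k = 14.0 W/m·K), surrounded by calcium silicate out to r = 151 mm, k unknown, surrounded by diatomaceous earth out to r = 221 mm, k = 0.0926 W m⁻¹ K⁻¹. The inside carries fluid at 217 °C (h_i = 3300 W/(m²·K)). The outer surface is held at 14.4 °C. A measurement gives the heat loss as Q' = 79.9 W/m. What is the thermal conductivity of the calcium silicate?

ΣR = ΔT/Q' = |217 − 14.4|/79.9 = 2.536 m·K/W
Known resistances:
  R'_conv,in = 1/(2πr h) = 1/(2π·0.0631·3300) = 7.643×10^-4 m·K/W
  R'_nickel alloy = ln(0.0689/0.0631)/(2πk) = 0.08794/(2π·14.0) = 9.997×10^-4 m·K/W
  R'_diatomaceous earth = ln(0.221/0.151)/(2πk) = 0.3809/(2π·0.0926) = 0.6546 m·K/W
R_calcium silicate = ΣR − ΣR_known = 2.536 − 0.6564 = 1.880 m·K/W
ln(r₂/r₁)/(2πk) = 1.880 ⇒ k = 0.7846/(2π·1.880) = 0.0664 W/m·K

k = 0.0664 W/m·K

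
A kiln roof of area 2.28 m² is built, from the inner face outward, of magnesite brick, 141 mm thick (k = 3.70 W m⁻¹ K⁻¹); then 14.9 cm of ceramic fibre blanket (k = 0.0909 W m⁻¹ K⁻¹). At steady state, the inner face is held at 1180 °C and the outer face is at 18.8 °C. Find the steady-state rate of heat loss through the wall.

Q = 1580 W

Treat each layer as a resistance in series:
  R_magnesite brick = L/(kA) = 0.141/(3.70·2.28) = 0.01671 K/W
  R_ceramic fibre blanket = L/(kA) = 0.149/(0.0909·2.28) = 0.7189 K/W
ΣR = 0.01671 + 0.7189 = 0.7356 K/W
Q = ΔT/ΣR = (1180 °C − 18.8 °C)/0.7356 = 1580 W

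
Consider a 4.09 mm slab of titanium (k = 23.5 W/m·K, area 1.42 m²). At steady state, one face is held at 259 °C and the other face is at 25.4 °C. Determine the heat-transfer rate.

Q = kA·ΔT/L = 23.5 × 1.42 × |259 °C − 25.4 °C| / 0.00409 = 1.91×10^6 W

Q = 1.91×10^6 W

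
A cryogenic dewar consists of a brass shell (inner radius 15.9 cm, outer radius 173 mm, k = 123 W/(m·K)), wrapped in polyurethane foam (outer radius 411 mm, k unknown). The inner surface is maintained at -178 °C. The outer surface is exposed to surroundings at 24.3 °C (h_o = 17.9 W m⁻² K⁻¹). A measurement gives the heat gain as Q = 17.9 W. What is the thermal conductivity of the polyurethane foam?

ΣR = ΔT/Q = |-178 − 24.3|/17.9 = 11.30 K/W
Known resistances:
  R_brass = (1/0.159 − 1/0.173)/(4πk) = 0.5090/(4π·123) = 3.293×10^-4 K/W
  R_conv,out = 1/(4πr²h) = 1/(4π·0.411²·17.9) = 0.02632 K/W
R_polyurethane foam = ΣR − ΣR_known = 11.30 − 0.02665 = 11.27 K/W
(1/r₁−1/r₂)/(4πk) = 11.27 ⇒ k = 3.347/(4π·11.27) = 0.0236 W/m·K

k = 0.0236 W/m·K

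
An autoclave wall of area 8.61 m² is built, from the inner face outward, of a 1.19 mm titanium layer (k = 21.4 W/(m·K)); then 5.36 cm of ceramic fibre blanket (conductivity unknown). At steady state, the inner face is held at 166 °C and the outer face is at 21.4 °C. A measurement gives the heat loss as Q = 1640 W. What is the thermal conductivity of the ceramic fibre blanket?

ΣR = ΔT/Q = |166 − 21.4|/1640 = 0.08817 K/W
Known resistances:
  R_titanium = L/(kA) = 0.00119/(21.4·8.61) = 6.458×10^-6 K/W
R_ceramic fibre blanket = ΣR − ΣR_known = 0.08817 − 6.458×10^-6 = 0.08816 K/W
L/(kA) = 0.08816 ⇒ k = 0.0536/(0.08816·8.61) = 0.0706 W/m·K

k = 0.0706 W/m·K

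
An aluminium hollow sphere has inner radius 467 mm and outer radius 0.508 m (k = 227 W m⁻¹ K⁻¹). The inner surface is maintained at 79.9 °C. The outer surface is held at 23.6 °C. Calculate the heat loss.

Q = 9.29×10^5 W

Q = 4πk·ΔT/(1/r₁ − 1/r₂) = 4π × 227 × 56.3 / (1/0.467 − 1/0.508) = 9.29×10^5 W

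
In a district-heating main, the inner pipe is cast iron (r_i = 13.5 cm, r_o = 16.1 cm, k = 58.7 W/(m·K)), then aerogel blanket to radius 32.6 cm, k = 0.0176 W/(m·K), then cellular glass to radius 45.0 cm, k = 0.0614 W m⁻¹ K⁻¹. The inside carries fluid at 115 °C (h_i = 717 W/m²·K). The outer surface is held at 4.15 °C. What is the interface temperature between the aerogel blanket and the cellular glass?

Series thermal resistances, inner to outer:
  R'_conv,in = 1/(2πr h) = 1/(2π·0.135·717) = 0.001644 m·K/W
  R'_cast iron = ln(0.161/0.135)/(2πk) = 0.1761/(2π·58.7) = 4.775×10^-4 m·K/W
  R'_aerogel blanket = ln(0.326/0.161)/(2πk) = 0.7055/(2π·0.0176) = 6.380 m·K/W
  R'_cellular glass = ln(0.450/0.326)/(2πk) = 0.3224/(2π·0.0614) = 0.8356 m·K/W
ΣR = 0.001644 + 4.775×10^-4 + 6.380 + 0.8356 = 7.218 m·K/W
Q' = ΔT/ΣR = (115 °C − 4.15 °C)/7.218 = 15.36 W/m
From the inner boundary to the aerogel blanket/cellular glass interface, ΣR_partial = 6.382 m·K/W.
T_interface = T_in − Q'·ΣR_partial = 115 °C − (15.36)(6.382) = 17.0 °C

T = 17.0 °C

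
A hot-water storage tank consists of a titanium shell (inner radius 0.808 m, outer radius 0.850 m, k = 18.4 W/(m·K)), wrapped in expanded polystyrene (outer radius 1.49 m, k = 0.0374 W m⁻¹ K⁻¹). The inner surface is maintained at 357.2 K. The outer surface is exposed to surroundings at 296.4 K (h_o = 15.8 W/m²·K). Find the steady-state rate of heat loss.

Series thermal resistances, inner to outer:
  R_titanium = (1/0.808 − 1/0.850)/(4πk) = 0.06115/(4π·18.4) = 2.645×10^-4 K/W
  R_expanded polystyrene = (1/0.850 − 1/1.49)/(4πk) = 0.5053/(4π·0.0374) = 1.075 K/W
  R_conv,out = 1/(4πr²h) = 1/(4π·1.49²·15.8) = 0.002269 K/W
ΣR = 2.645×10^-4 + 1.075 + 0.002269 = 1.078 K/W
Q = ΔT/ΣR = (357.2 K − 296.4 K)/1.078 = 56.4 W

Q = 56.4 W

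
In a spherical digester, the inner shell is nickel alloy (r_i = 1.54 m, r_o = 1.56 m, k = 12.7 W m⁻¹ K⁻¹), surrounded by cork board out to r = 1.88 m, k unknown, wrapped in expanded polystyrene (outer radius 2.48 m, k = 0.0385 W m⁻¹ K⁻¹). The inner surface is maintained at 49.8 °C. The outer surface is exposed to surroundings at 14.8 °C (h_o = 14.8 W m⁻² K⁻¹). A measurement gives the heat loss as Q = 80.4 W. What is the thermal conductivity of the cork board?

ΣR = ΔT/Q = |49.8 − 14.8|/80.4 = 0.4353 K/W
Known resistances:
  R_nickel alloy = (1/1.54 − 1/1.56)/(4πk) = 0.008325/(4π·12.7) = 5.216×10^-5 K/W
  R_expanded polystyrene = (1/1.88 − 1/2.48)/(4πk) = 0.1287/(4π·0.0385) = 0.2660 K/W
  R_conv,out = 1/(4πr²h) = 1/(4π·2.48²·14.8) = 8.742×10^-4 K/W
R_cork board = ΣR − ΣR_known = 0.4353 − 0.2669 = 0.1684 K/W
(1/r₁−1/r₂)/(4πk) = 0.1684 ⇒ k = 0.1091/(4π·0.1684) = 0.0516 W/m·K

k = 0.0516 W/m·K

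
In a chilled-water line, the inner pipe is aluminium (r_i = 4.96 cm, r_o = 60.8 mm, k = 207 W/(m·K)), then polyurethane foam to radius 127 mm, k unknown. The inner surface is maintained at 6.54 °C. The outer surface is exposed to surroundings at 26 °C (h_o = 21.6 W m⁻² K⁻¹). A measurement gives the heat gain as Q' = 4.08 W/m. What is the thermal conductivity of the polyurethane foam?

ΣR = ΔT/Q' = |6.54 − 26|/4.08 = 4.770 m·K/W
Known resistances:
  R'_aluminium = ln(0.0608/0.0496)/(2πk) = 0.2036/(2π·207) = 1.565×10^-4 m·K/W
  R'_conv,out = 1/(2πr h) = 1/(2π·0.127·21.6) = 0.05802 m·K/W
R_polyurethane foam = ΣR − ΣR_known = 4.770 − 0.05818 = 4.712 m·K/W
ln(r₂/r₁)/(2πk) = 4.712 ⇒ k = 0.7366/(2π·4.712) = 0.0249 W/m·K

k = 0.0249 W/m·K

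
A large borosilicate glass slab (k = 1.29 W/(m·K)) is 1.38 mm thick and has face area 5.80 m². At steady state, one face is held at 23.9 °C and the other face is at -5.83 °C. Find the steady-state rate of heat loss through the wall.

Q = 1.61×10^5 W

Q = kA·ΔT/L = 1.29 × 5.80 × |23.9 °C − -5.83 °C| / 0.00138 = 1.61×10^5 W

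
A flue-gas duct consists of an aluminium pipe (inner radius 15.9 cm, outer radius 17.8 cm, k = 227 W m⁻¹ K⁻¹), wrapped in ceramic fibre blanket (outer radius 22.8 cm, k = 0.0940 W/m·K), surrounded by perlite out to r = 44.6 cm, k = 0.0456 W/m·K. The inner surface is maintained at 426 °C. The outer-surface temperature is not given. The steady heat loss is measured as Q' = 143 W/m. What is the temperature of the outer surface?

Sum the resistances:
  R'_aluminium = ln(0.178/0.159)/(2πk) = 0.1129/(2π·227) = 7.914×10^-5 m·K/W
  R'_ceramic fibre blanket = ln(0.228/0.178)/(2πk) = 0.2476/(2π·0.0940) = 0.4192 m·K/W
  R'_perlite = ln(0.446/0.228)/(2πk) = 0.6710/(2π·0.0456) = 2.342 m·K/W
ΣR = 2.761 m·K/W
ΔT = Q'·ΣR = 143 × 2.761 = 394.8 K
Heat flows outward, so T_out = T_in − ΔT = 426 − 394.8 = 31.2 °C

T_out = 31.2 °C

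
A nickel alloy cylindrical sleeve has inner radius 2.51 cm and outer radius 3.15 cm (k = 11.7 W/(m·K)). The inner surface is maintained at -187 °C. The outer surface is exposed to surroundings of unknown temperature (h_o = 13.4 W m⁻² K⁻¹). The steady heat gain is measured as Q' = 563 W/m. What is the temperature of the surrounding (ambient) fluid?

T_out = 27.0 °C

Series resistances:
  R'_nickel alloy = ln(0.0315/0.0251)/(2πk) = 0.2271/(2π·11.7) = 0.003090 m·K/W
  R'_conv,out = 1/(2πr h) = 1/(2π·0.0315·13.4) = 0.3771 m·K/W
ΣR = 0.3801 m·K/W
ΔT = Q'·ΣR = 563 × 0.3801 = 214.0 K
Heat flows inward, so T_out = T_in + ΔT = -187 + 214.0 = 27.0 °C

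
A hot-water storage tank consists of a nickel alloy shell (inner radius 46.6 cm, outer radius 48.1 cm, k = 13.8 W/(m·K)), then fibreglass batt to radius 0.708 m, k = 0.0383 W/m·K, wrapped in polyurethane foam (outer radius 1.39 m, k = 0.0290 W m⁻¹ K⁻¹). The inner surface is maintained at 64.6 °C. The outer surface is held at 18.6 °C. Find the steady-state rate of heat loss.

Resistance network (inner→outer):
  R_nickel alloy = (1/0.466 − 1/0.481)/(4πk) = 0.06692/(4π·13.8) = 3.859×10^-4 K/W
  R_fibreglass batt = (1/0.481 − 1/0.708)/(4πk) = 0.6666/(4π·0.0383) = 1.385 K/W
  R_polyurethane foam = (1/0.708 − 1/1.39)/(4πk) = 0.6930/(4π·0.0290) = 1.902 K/W
ΣR = 3.859×10^-4 + 1.385 + 1.902 = 3.287 K/W
Q = ΔT/ΣR = (64.6 °C − 18.6 °C)/3.287 = 14.0 W

Q = 14.0 W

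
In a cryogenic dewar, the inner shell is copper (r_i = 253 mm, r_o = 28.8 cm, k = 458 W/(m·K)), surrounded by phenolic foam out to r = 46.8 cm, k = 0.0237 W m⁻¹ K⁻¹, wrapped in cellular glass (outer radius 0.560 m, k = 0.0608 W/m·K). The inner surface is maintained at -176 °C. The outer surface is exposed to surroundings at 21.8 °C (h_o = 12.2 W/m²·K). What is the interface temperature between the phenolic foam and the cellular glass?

T = 2.7 °C

Resistance network (inner→outer):
  R_copper = (1/0.253 − 1/0.288)/(4πk) = 0.4803/(4π·458) = 8.346×10^-5 K/W
  R_phenolic foam = (1/0.288 − 1/0.468)/(4πk) = 1.335/(4π·0.0237) = 4.484 K/W
  R_cellular glass = (1/0.468 − 1/0.560)/(4πk) = 0.3510/(4π·0.0608) = 0.4595 K/W
  R_conv,out = 1/(4πr²h) = 1/(4π·0.560²·12.2) = 0.02080 K/W
ΣR = 8.346×10^-5 + 4.484 + 0.4595 + 0.02080 = 4.964 K/W
Q = ΔT/ΣR = (-176 °C − 21.8 °C)/4.964 = -39.85 W
From the inner boundary to the phenolic foam/cellular glass interface, ΣR_partial = 4.484 K/W.
T_interface = T_in − Q·ΣR_partial = -176 °C − (-39.85)(4.484) = 2.7 °C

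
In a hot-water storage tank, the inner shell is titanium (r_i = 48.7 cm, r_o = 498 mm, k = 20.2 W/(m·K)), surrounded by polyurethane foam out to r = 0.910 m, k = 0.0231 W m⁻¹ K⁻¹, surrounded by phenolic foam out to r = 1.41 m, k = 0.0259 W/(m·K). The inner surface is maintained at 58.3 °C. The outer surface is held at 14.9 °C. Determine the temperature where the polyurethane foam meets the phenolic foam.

Resistance network (inner→outer):
  R_titanium = (1/0.487 − 1/0.498)/(4πk) = 0.04536/(4π·20.2) = 1.787×10^-4 K/W
  R_polyurethane foam = (1/0.498 − 1/0.910)/(4πk) = 0.9091/(4π·0.0231) = 3.132 K/W
  R_phenolic foam = (1/0.910 − 1/1.41)/(4πk) = 0.3897/(4π·0.0259) = 1.197 K/W
ΣR = 1.787×10^-4 + 3.132 + 1.197 = 4.329 K/W
Q = ΔT/ΣR = (58.3 °C − 14.9 °C)/4.329 = 10.03 W
From the inner boundary to the polyurethane foam/phenolic foam interface, ΣR_partial = 3.132 K/W.
T_interface = T_in − Q·ΣR_partial = 58.3 °C − (10.03)(3.132) = 26.9 °C

T = 26.9 °C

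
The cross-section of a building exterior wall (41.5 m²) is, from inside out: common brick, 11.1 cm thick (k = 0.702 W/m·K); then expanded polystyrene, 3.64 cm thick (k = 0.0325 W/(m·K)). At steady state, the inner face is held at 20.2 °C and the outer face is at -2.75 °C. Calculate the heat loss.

Q = 745 W

Resistance network (inner→outer):
  R_common brick = L/(kA) = 0.111/(0.702·41.5) = 0.003810 K/W
  R_expanded polystyrene = L/(kA) = 0.0364/(0.0325·41.5) = 0.02699 K/W
ΣR = 0.003810 + 0.02699 = 0.03080 K/W
Q = ΔT/ΣR = (20.2 °C − -2.75 °C)/0.03080 = 745 W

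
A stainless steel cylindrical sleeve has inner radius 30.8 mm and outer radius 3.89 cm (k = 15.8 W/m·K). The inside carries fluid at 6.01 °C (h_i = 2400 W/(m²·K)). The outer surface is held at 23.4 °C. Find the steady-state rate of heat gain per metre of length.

Q' = 3.86 kW/m

Series thermal resistances, inner to outer:
  R'_conv,in = 1/(2πr h) = 1/(2π·0.0308·2400) = 0.002153 m·K/W
  R'_stainless steel = ln(0.0389/0.0308)/(2πk) = 0.2335/(2π·15.8) = 0.002352 m·K/W
ΣR = 0.002153 + 0.002352 = 0.004505 m·K/W
Q' = ΔT/ΣR = (6.01 °C − 23.4 °C)/0.004505 = -3860 W/m
(Negative Q' ⇒ heat flows inward; heat gain = 3860 W/m.)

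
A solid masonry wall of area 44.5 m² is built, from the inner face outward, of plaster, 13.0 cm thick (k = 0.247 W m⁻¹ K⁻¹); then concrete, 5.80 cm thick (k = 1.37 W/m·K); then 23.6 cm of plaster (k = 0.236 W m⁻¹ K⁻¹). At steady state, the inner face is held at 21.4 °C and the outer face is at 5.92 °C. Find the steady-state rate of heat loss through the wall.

Q = 439 W

Resistance network (inner→outer):
  R_plaster = L/(kA) = 0.130/(0.247·44.5) = 0.01183 K/W
  R_concrete = L/(kA) = 0.0580/(1.37·44.5) = 9.514×10^-4 K/W
  R_plaster = L/(kA) = 0.236/(0.236·44.5) = 0.02247 K/W
ΣR = 0.01183 + 9.514×10^-4 + 0.02247 = 0.03525 K/W
Q = ΔT/ΣR = (21.4 °C − 5.92 °C)/0.03525 = 439 W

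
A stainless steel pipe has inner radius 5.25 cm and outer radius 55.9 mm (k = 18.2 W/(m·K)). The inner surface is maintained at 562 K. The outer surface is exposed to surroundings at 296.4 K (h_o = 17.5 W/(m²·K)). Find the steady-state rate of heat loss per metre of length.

Series thermal resistances, inner to outer:
  R'_stainless steel = ln(0.0559/0.0525)/(2πk) = 0.06275/(2π·18.2) = 5.487×10^-4 m·K/W
  R'_conv,out = 1/(2πr h) = 1/(2π·0.0559·17.5) = 0.1627 m·K/W
ΣR = 5.487×10^-4 + 0.1627 = 0.1632 m·K/W
Q' = ΔT/ΣR = (562 K − 296.4 K)/0.1632 = 1630 W/m

Q' = 1630 W/m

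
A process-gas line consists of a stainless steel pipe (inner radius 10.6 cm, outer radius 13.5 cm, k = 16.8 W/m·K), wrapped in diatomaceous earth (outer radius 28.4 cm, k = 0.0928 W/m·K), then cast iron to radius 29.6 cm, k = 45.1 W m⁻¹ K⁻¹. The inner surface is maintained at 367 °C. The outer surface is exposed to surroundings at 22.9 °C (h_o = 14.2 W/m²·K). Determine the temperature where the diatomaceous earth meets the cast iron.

Treat each layer as a resistance in series:
  R'_stainless steel = ln(0.135/0.106)/(2πk) = 0.2418/(2π·16.8) = 0.002291 m·K/W
  R'_diatomaceous earth = ln(0.284/0.135)/(2πk) = 0.7437/(2π·0.0928) = 1.275 m·K/W
  R'_cast iron = ln(0.296/0.284)/(2πk) = 0.04139/(2π·45.1) = 1.460×10^-4 m·K/W
  R'_conv,out = 1/(2πr h) = 1/(2π·0.296·14.2) = 0.03787 m·K/W
ΣR = 0.002291 + 1.275 + 1.460×10^-4 + 0.03787 = 1.315 m·K/W
Q' = ΔT/ΣR = (367 °C − 22.9 °C)/1.315 = 261.7 W/m
From the inner boundary to the diatomaceous earth/cast iron interface, ΣR_partial = 1.277 m·K/W.
T_interface = T_in − Q'·ΣR_partial = 367 °C − (261.7)(1.277) = 32.8 °C

T = 32.8 °C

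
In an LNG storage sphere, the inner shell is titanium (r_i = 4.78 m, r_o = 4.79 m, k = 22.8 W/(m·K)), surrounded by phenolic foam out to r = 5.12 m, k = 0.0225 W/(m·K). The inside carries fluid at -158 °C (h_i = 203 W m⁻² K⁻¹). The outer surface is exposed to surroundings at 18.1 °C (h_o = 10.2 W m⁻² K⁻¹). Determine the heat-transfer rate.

Q = 3.68 kW

Treat each layer as a resistance in series:
  R_conv,in = 1/(4πr²h) = 1/(4π·4.78²·203) = 1.716×10^-5 K/W
  R_titanium = (1/4.78 − 1/4.79)/(4πk) = 4.368×10^-4/(4π·22.8) = 1.524×10^-6 K/W
  R_phenolic foam = (1/4.79 − 1/5.12)/(4πk) = 0.01346/(4π·0.0225) = 0.04759 K/W
  R_conv,out = 1/(4πr²h) = 1/(4π·5.12²·10.2) = 2.976×10^-4 K/W
ΣR = 1.716×10^-5 + 1.524×10^-6 + 0.04759 + 2.976×10^-4 = 0.04791 K/W
Q = ΔT/ΣR = (-158 °C − 18.1 °C)/0.04791 = -3680 W
(Negative Q ⇒ heat flows inward; heat gain = 3680 W.)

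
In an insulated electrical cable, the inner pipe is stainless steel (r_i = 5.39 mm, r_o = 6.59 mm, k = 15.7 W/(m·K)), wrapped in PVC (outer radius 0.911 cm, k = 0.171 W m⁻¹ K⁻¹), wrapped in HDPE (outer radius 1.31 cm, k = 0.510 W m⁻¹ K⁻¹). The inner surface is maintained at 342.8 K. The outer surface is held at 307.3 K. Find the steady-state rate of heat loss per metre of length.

Q' = 85.2 W/m

Treat each layer as a resistance in series:
  R'_stainless steel = ln(0.00659/0.00539)/(2πk) = 0.2010/(2π·15.7) = 0.002038 m·K/W
  R'_PVC = ln(0.00911/0.00659)/(2πk) = 0.3238/(2π·0.171) = 0.3014 m·K/W
  R'_HDPE = ln(0.0131/0.00911)/(2πk) = 0.3632/(2π·0.510) = 0.1134 m·K/W
ΣR = 0.002038 + 0.3014 + 0.1134 = 0.4168 m·K/W
Q' = ΔT/ΣR = (342.8 K − 307.3 K)/0.4168 = 85.2 W/m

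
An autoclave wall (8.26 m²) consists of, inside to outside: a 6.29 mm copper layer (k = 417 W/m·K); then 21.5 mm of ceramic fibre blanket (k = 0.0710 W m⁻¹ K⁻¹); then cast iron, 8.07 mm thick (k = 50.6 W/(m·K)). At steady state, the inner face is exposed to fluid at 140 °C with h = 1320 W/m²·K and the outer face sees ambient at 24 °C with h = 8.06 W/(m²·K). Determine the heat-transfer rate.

Resistance network (inner→outer):
  R_conv,in = 1/(hA) = 1/(1320·8.26) = 9.172×10^-5 K/W
  R_copper = L/(kA) = 0.00629/(417·8.26) = 1.826×10^-6 K/W
  R_ceramic fibre blanket = L/(kA) = 0.0215/(0.0710·8.26) = 0.03666 K/W
  R_cast iron = L/(kA) = 0.00807/(50.6·8.26) = 1.931×10^-5 K/W
  R_conv,out = 1/(hA) = 1/(8.06·8.26) = 0.01502 K/W
ΣR = 9.172×10^-5 + 1.826×10^-6 + 0.03666 + 1.931×10^-5 + 0.01502 = 0.05179 K/W
Q = ΔT/ΣR = (140 °C − 24 °C)/0.05179 = 2240 W

Q = 2.24 kW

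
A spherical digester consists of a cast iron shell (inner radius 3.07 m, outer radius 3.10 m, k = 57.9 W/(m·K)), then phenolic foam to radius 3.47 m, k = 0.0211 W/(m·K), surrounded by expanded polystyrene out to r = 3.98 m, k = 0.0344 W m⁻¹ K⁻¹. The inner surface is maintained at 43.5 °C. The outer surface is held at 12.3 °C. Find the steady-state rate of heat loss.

Treat each layer as a resistance in series:
  R_cast iron = (1/3.07 − 1/3.10)/(4πk) = 0.003152/(4π·57.9) = 4.332×10^-6 K/W
  R_phenolic foam = (1/3.10 − 1/3.47)/(4πk) = 0.03440/(4π·0.0211) = 0.1297 K/W
  R_expanded polystyrene = (1/3.47 − 1/3.98)/(4πk) = 0.03693/(4π·0.0344) = 0.08543 K/W
ΣR = 4.332×10^-6 + 0.1297 + 0.08543 = 0.2151 K/W
Q = ΔT/ΣR = (43.5 °C − 12.3 °C)/0.2151 = 145 W

Q = 145 W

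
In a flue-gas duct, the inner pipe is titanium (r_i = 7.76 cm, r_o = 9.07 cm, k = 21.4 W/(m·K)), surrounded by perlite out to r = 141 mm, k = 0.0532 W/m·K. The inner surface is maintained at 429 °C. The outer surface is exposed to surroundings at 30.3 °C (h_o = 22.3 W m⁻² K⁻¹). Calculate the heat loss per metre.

Q' = 291 W/m

Treat each layer as a resistance in series:
  R'_titanium = ln(0.0907/0.0776)/(2πk) = 0.1560/(2π·21.4) = 0.001160 m·K/W
  R'_perlite = ln(0.141/0.0907)/(2πk) = 0.4412/(2π·0.0532) = 1.320 m·K/W
  R'_conv,out = 1/(2πr h) = 1/(2π·0.141·22.3) = 0.05062 m·K/W
ΣR = 0.001160 + 1.320 + 0.05062 = 1.372 m·K/W
Q' = ΔT/ΣR = (429 °C − 30.3 °C)/1.372 = 291 W/m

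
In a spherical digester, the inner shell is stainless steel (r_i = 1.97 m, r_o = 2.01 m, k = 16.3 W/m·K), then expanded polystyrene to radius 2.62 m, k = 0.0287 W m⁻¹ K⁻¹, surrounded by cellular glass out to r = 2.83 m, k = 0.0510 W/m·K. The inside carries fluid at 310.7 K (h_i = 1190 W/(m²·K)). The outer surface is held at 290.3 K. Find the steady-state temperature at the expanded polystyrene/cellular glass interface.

T = 292.8 K

Treat each layer as a resistance in series:
  R_conv,in = 1/(4πr²h) = 1/(4π·1.97²·1190) = 1.723×10^-5 K/W
  R_stainless steel = (1/1.97 − 1/2.01)/(4πk) = 0.01010/(4π·16.3) = 4.932×10^-5 K/W
  R_expanded polystyrene = (1/2.01 − 1/2.62)/(4πk) = 0.1158/(4π·0.0287) = 0.3212 K/W
  R_cellular glass = (1/2.62 − 1/2.83)/(4πk) = 0.02832/(4π·0.0510) = 0.04419 K/W
ΣR = 1.723×10^-5 + 4.932×10^-5 + 0.3212 + 0.04419 = 0.3655 K/W
Q = ΔT/ΣR = (310.7 K − 290.3 K)/0.3655 = 55.81 W
From the inner boundary to the expanded polystyrene/cellular glass interface, ΣR_partial = 0.3213 K/W.
T_interface = T_in − Q·ΣR_partial = 310.7 K − (55.81)(0.3213) = 292.8 K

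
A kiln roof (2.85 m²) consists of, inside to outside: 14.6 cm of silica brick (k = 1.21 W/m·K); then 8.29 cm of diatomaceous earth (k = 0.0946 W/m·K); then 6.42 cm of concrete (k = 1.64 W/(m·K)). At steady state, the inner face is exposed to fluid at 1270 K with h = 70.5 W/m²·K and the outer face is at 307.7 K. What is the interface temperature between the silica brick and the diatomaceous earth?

Treat each layer as a resistance in series:
  R_conv,in = 1/(hA) = 1/(70.5·2.85) = 0.004977 K/W
  R_silica brick = L/(kA) = 0.146/(1.21·2.85) = 0.04234 K/W
  R_diatomaceous earth = L/(kA) = 0.0829/(0.0946·2.85) = 0.3075 K/W
  R_concrete = L/(kA) = 0.0642/(1.64·2.85) = 0.01374 K/W
ΣR = 0.004977 + 0.04234 + 0.3075 + 0.01374 = 0.3686 K/W
Q = ΔT/ΣR = (1270 K − 307.7 K)/0.3686 = 2611 W
From the inner boundary to the silica brick/diatomaceous earth interface, ΣR_partial = 0.04732 K/W.
T_interface = T_in − Q·ΣR_partial = 1270 K − (2611)(0.04732) = 1146 K

T = 1146 K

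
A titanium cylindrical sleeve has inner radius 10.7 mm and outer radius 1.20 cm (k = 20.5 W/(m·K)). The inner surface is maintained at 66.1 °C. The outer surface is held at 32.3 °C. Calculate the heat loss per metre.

Q' = 38.0 kW/m

Q' = 2πk·ΔT/ln(r₂/r₁) = 2π × 20.5 × 33.8 / ln(0.0120/0.0107) = 38000 W/m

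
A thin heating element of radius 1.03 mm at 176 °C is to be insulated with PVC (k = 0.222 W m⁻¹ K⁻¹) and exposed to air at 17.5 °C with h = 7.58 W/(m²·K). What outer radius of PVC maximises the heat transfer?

r_cr = 2.93 cm

For a cylinder, r_cr = k_ins/h = 0.222/7.58 = 0.0293 m = 2.93 cm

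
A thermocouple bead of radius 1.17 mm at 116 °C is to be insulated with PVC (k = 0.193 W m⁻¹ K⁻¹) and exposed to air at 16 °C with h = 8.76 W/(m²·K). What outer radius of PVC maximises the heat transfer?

For a sphere, r_cr = 2k_ins/h = 2·0.193/8.76 = 0.0441 m = 4.41 cm

r_cr = 4.41 cm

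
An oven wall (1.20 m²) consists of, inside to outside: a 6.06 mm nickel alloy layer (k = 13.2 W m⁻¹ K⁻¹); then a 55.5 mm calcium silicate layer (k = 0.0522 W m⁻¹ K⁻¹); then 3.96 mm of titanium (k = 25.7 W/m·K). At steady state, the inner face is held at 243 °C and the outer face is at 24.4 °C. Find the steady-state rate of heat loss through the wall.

Q = 247 W

Resistance network (inner→outer):
  R_nickel alloy = L/(kA) = 0.00606/(13.2·1.20) = 3.826×10^-4 K/W
  R_calcium silicate = L/(kA) = 0.0555/(0.0522·1.20) = 0.8860 K/W
  R_titanium = L/(kA) = 0.00396/(25.7·1.20) = 1.284×10^-4 K/W
ΣR = 3.826×10^-4 + 0.8860 + 1.284×10^-4 = 0.8865 K/W
Q = ΔT/ΣR = (243 °C − 24.4 °C)/0.8865 = 247 W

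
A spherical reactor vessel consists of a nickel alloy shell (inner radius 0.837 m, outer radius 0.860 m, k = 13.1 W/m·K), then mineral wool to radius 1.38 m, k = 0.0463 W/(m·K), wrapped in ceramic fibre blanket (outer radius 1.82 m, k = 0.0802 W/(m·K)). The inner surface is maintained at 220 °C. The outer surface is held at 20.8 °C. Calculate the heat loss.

Q = 215 W

Series thermal resistances, inner to outer:
  R_nickel alloy = (1/0.837 − 1/0.860)/(4πk) = 0.03195/(4π·13.1) = 1.941×10^-4 K/W
  R_mineral wool = (1/0.860 − 1/1.38)/(4πk) = 0.4382/(4π·0.0463) = 0.7531 K/W
  R_ceramic fibre blanket = (1/1.38 − 1/1.82)/(4πk) = 0.1752/(4π·0.0802) = 0.1738 K/W
ΣR = 1.941×10^-4 + 0.7531 + 0.1738 = 0.9271 K/W
Q = ΔT/ΣR = (220 °C − 20.8 °C)/0.9271 = 215 W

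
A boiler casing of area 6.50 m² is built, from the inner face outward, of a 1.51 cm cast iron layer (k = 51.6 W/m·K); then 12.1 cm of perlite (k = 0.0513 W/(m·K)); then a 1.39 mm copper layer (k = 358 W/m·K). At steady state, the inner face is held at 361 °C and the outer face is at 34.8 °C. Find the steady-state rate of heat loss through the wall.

Q = 899 W

Treat each layer as a resistance in series:
  R_cast iron = L/(kA) = 0.0151/(51.6·6.50) = 4.502×10^-5 K/W
  R_perlite = L/(kA) = 0.121/(0.0513·6.50) = 0.3629 K/W
  R_copper = L/(kA) = 0.00139/(358·6.50) = 5.973×10^-7 K/W
ΣR = 4.502×10^-5 + 0.3629 + 5.973×10^-7 = 0.3629 K/W
Q = ΔT/ΣR = (361 °C − 34.8 °C)/0.3629 = 899 W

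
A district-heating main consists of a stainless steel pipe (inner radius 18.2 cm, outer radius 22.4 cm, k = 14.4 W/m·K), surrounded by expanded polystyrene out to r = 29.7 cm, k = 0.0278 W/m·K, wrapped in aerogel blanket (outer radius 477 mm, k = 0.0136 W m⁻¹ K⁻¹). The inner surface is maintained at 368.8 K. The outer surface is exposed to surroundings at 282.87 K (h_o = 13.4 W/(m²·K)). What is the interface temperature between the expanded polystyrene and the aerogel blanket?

Resistance network (inner→outer):
  R'_stainless steel = ln(0.224/0.182)/(2πk) = 0.2076/(2π·14.4) = 0.002295 m·K/W
  R'_expanded polystyrene = ln(0.297/0.224)/(2πk) = 0.2821/(2π·0.0278) = 1.615 m·K/W
  R'_aerogel blanket = ln(0.477/0.297)/(2πk) = 0.4738/(2π·0.0136) = 5.544 m·K/W
  R'_conv,out = 1/(2πr h) = 1/(2π·0.477·13.4) = 0.02490 m·K/W
ΣR = 0.002295 + 1.615 + 5.544 + 0.02490 = 7.186 m·K/W
Q' = ΔT/ΣR = (368.8 K − 282.87 K)/7.186 = 11.96 W/m
From the inner boundary to the expanded polystyrene/aerogel blanket interface, ΣR_partial = 1.617 m·K/W.
T_interface = T_in − Q'·ΣR_partial = 368.8 K − (11.96)(1.617) = 349.5 K

T = 349.5 K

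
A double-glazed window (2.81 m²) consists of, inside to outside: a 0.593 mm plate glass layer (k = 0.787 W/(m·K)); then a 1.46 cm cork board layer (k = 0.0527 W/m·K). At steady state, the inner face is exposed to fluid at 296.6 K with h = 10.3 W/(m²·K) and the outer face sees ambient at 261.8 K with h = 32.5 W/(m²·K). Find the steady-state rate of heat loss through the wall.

Q = 241 W

Resistance network (inner→outer):
  R_conv,in = 1/(hA) = 1/(10.3·2.81) = 0.03455 K/W
  R_plate glass = L/(kA) = 5.93×10^-4/(0.787·2.81) = 2.681×10^-4 K/W
  R_cork board = L/(kA) = 0.0146/(0.0527·2.81) = 0.09859 K/W
  R_conv,out = 1/(hA) = 1/(32.5·2.81) = 0.01095 K/W
ΣR = 0.03455 + 2.681×10^-4 + 0.09859 + 0.01095 = 0.1444 K/W
Q = ΔT/ΣR = (296.6 K − 261.8 K)/0.1444 = 241 W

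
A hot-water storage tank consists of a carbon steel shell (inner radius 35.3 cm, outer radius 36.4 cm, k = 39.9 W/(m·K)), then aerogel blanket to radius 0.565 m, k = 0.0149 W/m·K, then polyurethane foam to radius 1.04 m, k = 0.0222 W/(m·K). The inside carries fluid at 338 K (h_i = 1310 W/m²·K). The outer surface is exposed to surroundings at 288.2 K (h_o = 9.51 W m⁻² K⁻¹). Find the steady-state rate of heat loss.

Treat each layer as a resistance in series:
  R_conv,in = 1/(4πr²h) = 1/(4π·0.353²·1310) = 4.875×10^-4 K/W
  R_carbon steel = (1/0.353 − 1/0.364)/(4πk) = 0.08561/(4π·39.9) = 1.707×10^-4 K/W
  R_aerogel blanket = (1/0.364 − 1/0.565)/(4πk) = 0.9773/(4π·0.0149) = 5.220 K/W
  R_polyurethane foam = (1/0.565 − 1/1.04)/(4πk) = 0.8084/(4π·0.0222) = 2.898 K/W
  R_conv,out = 1/(4πr²h) = 1/(4π·1.04²·9.51) = 0.007736 K/W
ΣR = 4.875×10^-4 + 1.707×10^-4 + 5.220 + 2.898 + 0.007736 = 8.126 K/W
Q = ΔT/ΣR = (338 K − 288.2 K)/8.126 = 6.13 W

Q = 6.13 W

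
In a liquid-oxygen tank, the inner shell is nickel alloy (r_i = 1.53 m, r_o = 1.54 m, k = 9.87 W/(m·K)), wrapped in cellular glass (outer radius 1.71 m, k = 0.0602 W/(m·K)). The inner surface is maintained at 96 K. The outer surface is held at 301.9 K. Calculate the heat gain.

Q = 2410 W

Resistance network (inner→outer):
  R_nickel alloy = (1/1.53 − 1/1.54)/(4πk) = 0.004244/(4π·9.87) = 3.422×10^-5 K/W
  R_cellular glass = (1/1.54 − 1/1.71)/(4πk) = 0.06456/(4π·0.0602) = 0.08533 K/W
ΣR = 3.422×10^-5 + 0.08533 = 0.08536 K/W
Q = ΔT/ΣR = (96 K − 301.9 K)/0.08536 = -2410 W
(Negative Q ⇒ heat flows inward; heat gain = 2410 W.)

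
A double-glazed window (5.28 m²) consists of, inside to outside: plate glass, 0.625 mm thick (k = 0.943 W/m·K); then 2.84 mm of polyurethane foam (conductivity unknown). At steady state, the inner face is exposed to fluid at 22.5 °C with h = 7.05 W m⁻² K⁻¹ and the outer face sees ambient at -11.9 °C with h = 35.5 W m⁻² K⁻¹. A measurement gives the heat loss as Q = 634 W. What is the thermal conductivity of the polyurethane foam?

ΣR = ΔT/Q = |22.5 − -11.9|/634 = 0.05426 K/W
Known resistances:
  R_conv,in = 1/(hA) = 1/(7.05·5.28) = 0.02686 K/W
  R_plate glass = L/(kA) = 6.25×10^-4/(0.943·5.28) = 1.255×10^-4 K/W
  R_conv,out = 1/(hA) = 1/(35.5·5.28) = 0.005335 K/W
R_polyurethane foam = ΣR − ΣR_known = 0.05426 − 0.03232 = 0.02194 K/W
L/(kA) = 0.02194 ⇒ k = 0.00284/(0.02194·5.28) = 0.0245 W/m·K

k = 0.0245 W/m·K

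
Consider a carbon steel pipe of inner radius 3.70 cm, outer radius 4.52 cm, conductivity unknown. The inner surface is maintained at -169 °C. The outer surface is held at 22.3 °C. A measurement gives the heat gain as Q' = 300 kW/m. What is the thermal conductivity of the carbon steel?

k = 50.0 W/m·K

ΣR = ΔT/Q' = |-169 − 22.3|/3.00×10^5 = 6.377×10^-4 m·K/W
ln(r₂/r₁)/(2πk) = 6.377×10^-4 ⇒ k = 0.2002/(2π·6.377×10^-4) = 50.0 W/m·K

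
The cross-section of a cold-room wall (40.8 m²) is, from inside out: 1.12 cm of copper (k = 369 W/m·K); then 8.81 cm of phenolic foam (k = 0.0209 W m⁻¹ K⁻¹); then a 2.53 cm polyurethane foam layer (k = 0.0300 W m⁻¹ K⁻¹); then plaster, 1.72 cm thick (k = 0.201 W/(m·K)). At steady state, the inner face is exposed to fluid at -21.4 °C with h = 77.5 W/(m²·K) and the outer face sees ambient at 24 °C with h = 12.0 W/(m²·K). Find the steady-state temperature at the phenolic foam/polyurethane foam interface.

Resistance network (inner→outer):
  R_conv,in = 1/(hA) = 1/(77.5·40.8) = 3.163×10^-4 K/W
  R_copper = L/(kA) = 0.0112/(369·40.8) = 7.439×10^-7 K/W
  R_phenolic foam = L/(kA) = 0.0881/(0.0209·40.8) = 0.1033 K/W
  R_polyurethane foam = L/(kA) = 0.0253/(0.0300·40.8) = 0.02067 K/W
  R_plaster = L/(kA) = 0.0172/(0.201·40.8) = 0.002097 K/W
  R_conv,out = 1/(hA) = 1/(12.0·40.8) = 0.002042 K/W
ΣR = 3.163×10^-4 + 7.439×10^-7 + 0.1033 + 0.02067 + 0.002097 + 0.002042 = 0.1284 K/W
Q = ΔT/ΣR = (-21.4 °C − 24 °C)/0.1284 = -353.6 W
From the inner boundary to the phenolic foam/polyurethane foam interface, ΣR_partial = 0.1036 K/W.
T_interface = T_in − Q·ΣR_partial = -21.4 °C − (-353.6)(0.1036) = 15.2 °C

T = 15.2 °C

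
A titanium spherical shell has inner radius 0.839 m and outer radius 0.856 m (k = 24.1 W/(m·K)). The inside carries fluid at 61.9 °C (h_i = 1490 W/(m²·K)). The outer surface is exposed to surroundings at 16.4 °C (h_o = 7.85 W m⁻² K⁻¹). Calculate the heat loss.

Q = 3250 W

Treat each layer as a resistance in series:
  R_conv,in = 1/(4πr²h) = 1/(4π·0.839²·1490) = 7.587×10^-5 K/W
  R_titanium = (1/0.839 − 1/0.856)/(4πk) = 0.02367/(4π·24.1) = 7.816×10^-5 K/W
  R_conv,out = 1/(4πr²h) = 1/(4π·0.856²·7.85) = 0.01383 K/W
ΣR = 7.587×10^-5 + 7.816×10^-5 + 0.01383 = 0.01398 K/W
Q = ΔT/ΣR = (61.9 °C − 16.4 °C)/0.01398 = 3250 W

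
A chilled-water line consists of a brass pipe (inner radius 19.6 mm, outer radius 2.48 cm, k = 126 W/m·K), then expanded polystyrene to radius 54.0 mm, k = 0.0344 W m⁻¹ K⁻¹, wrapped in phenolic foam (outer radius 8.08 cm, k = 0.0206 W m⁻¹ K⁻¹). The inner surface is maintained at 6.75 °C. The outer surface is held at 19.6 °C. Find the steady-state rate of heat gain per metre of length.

Q' = 1.91 W/m

Resistance network (inner→outer):
  R'_brass = ln(0.0248/0.0196)/(2πk) = 0.2353/(2π·126) = 2.972×10^-4 m·K/W
  R'_expanded polystyrene = ln(0.0540/0.0248)/(2πk) = 0.7781/(2π·0.0344) = 3.600 m·K/W
  R'_phenolic foam = ln(0.0808/0.0540)/(2πk) = 0.4030/(2π·0.0206) = 3.114 m·K/W
ΣR = 2.972×10^-4 + 3.600 + 3.114 = 6.714 m·K/W
Q' = ΔT/ΣR = (6.75 °C − 19.6 °C)/6.714 = -1.91 W/m
(Negative Q' ⇒ heat flows inward; heat gain = 1.91 W/m.)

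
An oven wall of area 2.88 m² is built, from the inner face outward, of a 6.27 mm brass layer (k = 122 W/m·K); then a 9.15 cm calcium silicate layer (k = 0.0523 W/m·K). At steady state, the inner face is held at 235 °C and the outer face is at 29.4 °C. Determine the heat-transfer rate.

Resistance network (inner→outer):
  R_brass = L/(kA) = 0.00627/(122·2.88) = 1.784×10^-5 K/W
  R_calcium silicate = L/(kA) = 0.0915/(0.0523·2.88) = 0.6075 K/W
ΣR = 1.784×10^-5 + 0.6075 = 0.6075 K/W
Q = ΔT/ΣR = (235 °C − 29.4 °C)/0.6075 = 338 W

Q = 338 W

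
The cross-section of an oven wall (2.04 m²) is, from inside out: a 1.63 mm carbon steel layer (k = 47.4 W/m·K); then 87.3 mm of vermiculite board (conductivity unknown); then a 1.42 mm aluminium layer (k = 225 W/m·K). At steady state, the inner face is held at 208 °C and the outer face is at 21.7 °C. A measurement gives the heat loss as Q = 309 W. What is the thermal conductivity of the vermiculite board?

k = 0.0710 W/m·K

ΣR = ΔT/Q = |208 − 21.7|/309 = 0.6029 K/W
Known resistances:
  R_carbon steel = L/(kA) = 0.00163/(47.4·2.04) = 1.686×10^-5 K/W
  R_aluminium = L/(kA) = 0.00142/(225·2.04) = 3.094×10^-6 K/W
R_vermiculite board = ΣR − ΣR_known = 0.6029 − 1.995×10^-5 = 0.6029 K/W
L/(kA) = 0.6029 ⇒ k = 0.0873/(0.6029·2.04) = 0.0710 W/m·K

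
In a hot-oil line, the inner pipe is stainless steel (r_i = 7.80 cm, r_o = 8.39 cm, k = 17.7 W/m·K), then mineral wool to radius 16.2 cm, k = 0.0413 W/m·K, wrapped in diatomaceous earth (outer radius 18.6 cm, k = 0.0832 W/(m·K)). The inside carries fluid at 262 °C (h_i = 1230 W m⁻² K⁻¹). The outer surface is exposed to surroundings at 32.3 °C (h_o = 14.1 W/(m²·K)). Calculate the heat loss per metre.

Q' = 80.2 W/m

Series thermal resistances, inner to outer:
  R'_conv,in = 1/(2πr h) = 1/(2π·0.0780·1230) = 0.001659 m·K/W
  R'_stainless steel = ln(0.0839/0.0780)/(2πk) = 0.07292/(2π·17.7) = 6.557×10^-4 m·K/W
  R'_mineral wool = ln(0.162/0.0839)/(2πk) = 0.6580/(2π·0.0413) = 2.536 m·K/W
  R'_diatomaceous earth = ln(0.186/0.162)/(2πk) = 0.1382/(2π·0.0832) = 0.2643 m·K/W
  R'_conv,out = 1/(2πr h) = 1/(2π·0.186·14.1) = 0.06069 m·K/W
ΣR = 0.001659 + 6.557×10^-4 + 2.536 + 0.2643 + 0.06069 = 2.863 m·K/W
Q' = ΔT/ΣR = (262 °C − 32.3 °C)/2.863 = 80.2 W/m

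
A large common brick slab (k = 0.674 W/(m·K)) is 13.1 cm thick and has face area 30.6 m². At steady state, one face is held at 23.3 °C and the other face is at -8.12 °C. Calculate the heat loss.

Q = 4.95 kW

Q = kA·ΔT/L = 0.674 × 30.6 × |23.3 °C − -8.12 °C| / 0.131 = 4950 W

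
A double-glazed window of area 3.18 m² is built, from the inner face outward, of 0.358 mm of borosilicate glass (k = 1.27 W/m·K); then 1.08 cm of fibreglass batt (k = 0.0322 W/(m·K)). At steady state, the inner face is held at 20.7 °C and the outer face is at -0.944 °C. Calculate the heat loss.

Q = 205 W

Treat each layer as a resistance in series:
  R_borosilicate glass = L/(kA) = 3.58×10^-4/(1.27·3.18) = 8.864×10^-5 K/W
  R_fibreglass batt = L/(kA) = 0.0108/(0.0322·3.18) = 0.1055 K/W
ΣR = 8.864×10^-5 + 0.1055 = 0.1056 K/W
Q = ΔT/ΣR = (20.7 °C − -0.944 °C)/0.1056 = 205 W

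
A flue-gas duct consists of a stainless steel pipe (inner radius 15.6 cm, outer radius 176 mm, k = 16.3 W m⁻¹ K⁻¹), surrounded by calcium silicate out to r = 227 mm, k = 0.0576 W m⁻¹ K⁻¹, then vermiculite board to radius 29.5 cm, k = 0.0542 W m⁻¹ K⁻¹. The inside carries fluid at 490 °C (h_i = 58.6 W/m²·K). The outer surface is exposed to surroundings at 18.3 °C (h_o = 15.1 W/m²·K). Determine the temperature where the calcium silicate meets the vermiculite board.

T = 267 °C

Series thermal resistances, inner to outer:
  R'_conv,in = 1/(2πr h) = 1/(2π·0.156·58.6) = 0.01741 m·K/W
  R'_stainless steel = ln(0.176/0.156)/(2πk) = 0.1206/(2π·16.3) = 0.001178 m·K/W
  R'_calcium silicate = ln(0.227/0.176)/(2πk) = 0.2545/(2π·0.0576) = 0.7031 m·K/W
  R'_vermiculite board = ln(0.295/0.227)/(2πk) = 0.2620/(2π·0.0542) = 0.7694 m·K/W
  R'_conv,out = 1/(2πr h) = 1/(2π·0.295·15.1) = 0.03573 m·K/W
ΣR = 0.01741 + 0.001178 + 0.7031 + 0.7694 + 0.03573 = 1.527 m·K/W
Q' = ΔT/ΣR = (490 °C − 18.3 °C)/1.527 = 308.9 W/m
From the inner boundary to the calcium silicate/vermiculite board interface, ΣR_partial = 0.7217 m·K/W.
T_interface = T_in − Q'·ΣR_partial = 490 °C − (308.9)(0.7217) = 267 °C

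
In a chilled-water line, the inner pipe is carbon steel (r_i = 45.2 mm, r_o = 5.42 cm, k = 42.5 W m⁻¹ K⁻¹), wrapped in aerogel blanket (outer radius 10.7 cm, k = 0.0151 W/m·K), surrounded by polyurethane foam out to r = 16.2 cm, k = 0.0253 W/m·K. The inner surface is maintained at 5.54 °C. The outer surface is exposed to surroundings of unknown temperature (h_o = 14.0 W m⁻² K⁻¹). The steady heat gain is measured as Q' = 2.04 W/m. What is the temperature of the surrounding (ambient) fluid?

T_out = 25.6 °C

Sum the resistances:
  R'_carbon steel = ln(0.0542/0.0452)/(2πk) = 0.1816/(2π·42.5) = 6.800×10^-4 m·K/W
  R'_aerogel blanket = ln(0.107/0.0542)/(2πk) = 0.6801/(2π·0.0151) = 7.169 m·K/W
  R'_polyurethane foam = ln(0.162/0.107)/(2πk) = 0.4148/(2π·0.0253) = 2.609 m·K/W
  R'_conv,out = 1/(2πr h) = 1/(2π·0.162·14.0) = 0.07017 m·K/W
ΣR = 9.849 m·K/W
ΔT = Q'·ΣR = 2.04 × 9.849 = 20.09 K
Heat flows inward, so T_out = T_in + ΔT = 5.54 + 20.09 = 25.6 °C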